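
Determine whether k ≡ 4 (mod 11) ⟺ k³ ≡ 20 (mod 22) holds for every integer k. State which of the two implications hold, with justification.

(⟹) This fails: take k = 15. Then 15 ≡ 4 (mod 11), but 15³ = 3375 ≡ 9 (mod 22), not 20.

(⟸) Conversely, the residues r modulo 22 with r³ ≡ 20 (mod 22) are exactly {4}, and each is ≡ 4 (mod 11).

The forward direction fails; the converse holds.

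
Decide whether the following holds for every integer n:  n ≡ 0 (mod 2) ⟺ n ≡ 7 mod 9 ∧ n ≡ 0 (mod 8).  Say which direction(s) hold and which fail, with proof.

Not equivalent: only (⇐) holds.

[⇒] This fails: n = 0 gives 0 ≡ 0 (mod 2) but 0 ≡ 0 (mod 9), so the conjunction on the right does not hold.

[⇐] Conversely, if n ≡ 7 (mod 9) and n ≡ 0 (mod 8), then by the Chinese remainder theorem n ≡ 16 (mod 72). Since 16 ≡ 0 (mod 2) and 2 ∣ 72, we get n ≡ 0 (mod 2).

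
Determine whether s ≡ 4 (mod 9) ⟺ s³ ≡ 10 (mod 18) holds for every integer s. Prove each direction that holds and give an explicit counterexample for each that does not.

Neither implication holds.

(⟹) This fails: take s = 13. Then 13 ≡ 4 (mod 9), but 13³ = 2197 ≡ 1 (mod 18), not 10.

(⟸) This fails: take s = 10. Then 10³ = 1000 ≡ 10 (mod 18), yet 10 ≡ 1 (mod 9), not 4.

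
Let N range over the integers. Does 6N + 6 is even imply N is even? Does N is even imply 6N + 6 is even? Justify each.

(⇐) Suppose N is even. Since 6 is even, 6N is even for every N, so 6N + 6 has the same parity as 6, which is even. Hence 6N + 6 is even.

(⇒) This fails: take N = 5. Then 6N + 6 = 36, which is even, yet N = 5 is odd, not even.

(⇒) fails; (⇐) holds.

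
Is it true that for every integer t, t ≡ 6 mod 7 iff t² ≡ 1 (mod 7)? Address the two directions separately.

Forward direction. Suppose t ≡ 6 mod 7. Write t = 7j + 6. Then (7j + 6)² = 49j² + 84j + 36 = 7(7j² + 12j + 5) + 1, so t² ≡ 1 (mod 7).

Converse. This fails: take t = 1. Then 1² = 1 ≡ 1 (mod 7), yet 1 ≡ 1 (mod 7), not 6.

Only the forward implication holds.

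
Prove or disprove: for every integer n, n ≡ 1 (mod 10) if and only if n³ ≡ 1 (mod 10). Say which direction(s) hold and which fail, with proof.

(⇒) Suppose n ≡ 1 (mod 10). Write n = 10j + 1. Then (10j + 1)³ = 1000j³ + 300j² + 30j + 1 = 10(100j³ + 30j² + 3j) + 1, so n³ ≡ 1 (mod 10).

(⇐) Conversely, suppose n³ ≡ 1 (mod 10). The only residue r in {0, …, 9} with r³ ≡ 1 (mod 10) is r = 1, so n ≡ 1 (mod 10).

Both implications hold.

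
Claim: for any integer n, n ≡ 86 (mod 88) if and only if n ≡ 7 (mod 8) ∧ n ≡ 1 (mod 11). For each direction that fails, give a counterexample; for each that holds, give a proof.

(⇒) fails and (⇐) fails.

Forward direction. This fails: n = 86 gives 86 ≡ 86 (mod 88) but 86 ≡ 6 (mod 8), so the conjunction on the right does not hold.

Converse. This fails: n = 23 satisfies both congruences on the right (23 ≡ 7 mod 8 and 23 ≡ 1 mod 11) yet 23 ≡ 23 (mod 88), not 86.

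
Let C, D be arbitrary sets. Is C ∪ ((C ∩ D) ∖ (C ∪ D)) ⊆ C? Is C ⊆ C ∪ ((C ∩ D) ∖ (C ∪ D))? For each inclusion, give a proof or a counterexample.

Forward inclusion. Let x ∈ C ∪ ((C ∩ D) ∖ (C ∪ D)). Then either x ∈ C and x ∉ D; or x ∈ C ∩ D. In each case x ∈ C, so C ∪ ((C ∩ D) ∖ (C ∪ D)) ⊆ C.

Reverse inclusion. Let x ∈ C. Then either x ∈ C and x ∉ D; or x ∈ C ∩ D. In each case x ∈ C ∪ ((C ∩ D) ∖ (C ∪ D)), so C ⊆ C ∪ ((C ∩ D) ∖ (C ∪ D)).

The two sets are equal.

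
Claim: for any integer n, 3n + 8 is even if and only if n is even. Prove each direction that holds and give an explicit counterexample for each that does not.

The biconditional holds.

[⇒] Suppose 3n + 8 is even. Since 3 is odd, 3n and n have the same parity, so 3n + 8 ≡ n + 8 (mod 2). As 8 is even, 3n + 8 is even exactly when n is even. Thus n is even.

[⇐] Conversely, suppose n is even; write n = 2j. Then 3n + 8 = 3·(2j) + 8 = 2·3j + 8, which is even.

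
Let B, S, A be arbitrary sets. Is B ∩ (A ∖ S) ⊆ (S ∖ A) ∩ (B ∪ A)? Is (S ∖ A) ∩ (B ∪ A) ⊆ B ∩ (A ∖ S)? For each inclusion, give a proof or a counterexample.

Neither inclusion holds.

(⟹) This inclusion fails. Take B = {1}, S = ∅, A = {1}; then 1 ∈ B ∩ (A ∖ S) but 1 ∉ (S ∖ A) ∩ (B ∪ A).

(⟸) This inclusion fails. Take B = {1}, S = {1}, A = ∅; then 1 ∈ (S ∖ A) ∩ (B ∪ A) but 1 ∉ B ∩ (A ∖ S).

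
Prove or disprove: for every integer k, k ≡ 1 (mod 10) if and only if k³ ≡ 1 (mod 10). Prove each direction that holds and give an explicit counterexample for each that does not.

Both directions hold.

[⇒] Suppose k ≡ 1 (mod 10). Write k = 10j + 1. Then (10j + 1)³ = 1000j³ + 300j² + 30j + 1 = 10(100j³ + 30j² + 3j) + 1, so k³ ≡ 1 (mod 10).

[⇐] For the converse, argue contrapositively. If k ≢ 1 (mod 10), then k is congruent to one of 0, 2, 3, 4, 5, 6, 7, 8, 9 modulo 10, and these give k³ ≡ 0, 8, 7, 4, 5, 6, 3, 2, 9 respectively — never 1.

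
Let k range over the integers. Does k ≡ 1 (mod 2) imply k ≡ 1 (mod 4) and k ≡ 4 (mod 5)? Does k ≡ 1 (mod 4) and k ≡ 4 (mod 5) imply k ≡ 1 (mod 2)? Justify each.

Converse. If k ≡ 1 (mod 4) and k ≡ 4 (mod 5), then by the Chinese remainder theorem k ≡ 9 (mod 20). Since 9 ≡ 1 (mod 2) and 2 ∣ 20, we get k ≡ 1 (mod 2).

Forward direction. This fails: k = 1 gives 1 ≡ 1 (mod 2) but 1 ≡ 1 (mod 5), so the conjunction on the right does not hold.

The forward direction fails; the converse holds.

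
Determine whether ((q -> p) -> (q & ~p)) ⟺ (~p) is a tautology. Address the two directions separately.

Only the forward direction holds.

[⇐] This fails. Under p = F, q = F, the left side is false but the right side is true.

[⇒] Assume the antecedent. If p is true, the antecedent cannot hold. If p is false, ~p reduces to true regardless of the other variables. Either way ~p holds.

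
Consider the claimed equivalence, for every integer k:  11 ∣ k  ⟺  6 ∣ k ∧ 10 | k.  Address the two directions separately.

Neither implication holds.

(→) This fails: take k = 11. Certainly 11 ∣ 11, but 6 ∤ 11.

(←) This fails: take k = 30. Both 6 ∣ 30 and 10 ∣ 30, yet 30 is not a multiple of 11 (since 30 = 2·11 + 8), so 11 ∤ 30.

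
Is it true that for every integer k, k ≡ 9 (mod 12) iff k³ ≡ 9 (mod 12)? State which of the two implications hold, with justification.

Equivalent; both directions hold.

Forward direction. Suppose k ≡ 9 (mod 12). Write k = 12j + 9. Then (12j + 9)³ = 1728j³ + 3888j² + 2916j + 729 = 12(144j³ + 324j² + 243j + 60) + 9, so k³ ≡ 9 (mod 12).

Converse. Suppose k³ ≡ 9 (mod 12). The only residue r in {0, …, 11} with r³ ≡ 9 (mod 12) is r = 9, so k ≡ 9 (mod 12).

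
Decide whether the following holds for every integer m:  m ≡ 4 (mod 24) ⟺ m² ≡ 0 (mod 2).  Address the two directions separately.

(⇒) holds; (⇐) fails.

(⟹) Suppose m ≡ 4 (mod 24). Then m² ≡ 4² = 16 (mod 24), and since 2 ∣ 24, also m² ≡ 0 (mod 2).

(⟸) This fails: take m = 0. Then 0² = 0 ≡ 0 (mod 2), yet 0 ≡ 0 (mod 24), not 4.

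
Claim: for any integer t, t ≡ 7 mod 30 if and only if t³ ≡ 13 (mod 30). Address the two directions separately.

(→) Suppose t ≡ 7 mod 30. Write t = 30j + 7. Then (30j + 7)³ = 27000j³ + 18900j² + 4410j + 343 = 30(900j³ + 630j² + 147j + 11) + 13, so t³ ≡ 13 (mod 30).

(←) Conversely, suppose t³ ≡ 13 (mod 30). The only residue r in {0, …, 29} with r³ ≡ 13 (mod 30) is r = 7, so t ≡ 7 (mod 30).

Equivalent; both directions hold.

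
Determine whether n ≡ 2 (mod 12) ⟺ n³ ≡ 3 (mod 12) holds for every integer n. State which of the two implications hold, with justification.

(⇒) This fails: take n = 2. Then 2 ≡ 2 (mod 12), but 2³ = 8 ≡ 8 (mod 12), not 3.

(⇐) This fails: take n = 3. Then 3³ = 27 ≡ 3 (mod 12), yet 3 ≡ 3 (mod 12), not 2.

Neither implication holds.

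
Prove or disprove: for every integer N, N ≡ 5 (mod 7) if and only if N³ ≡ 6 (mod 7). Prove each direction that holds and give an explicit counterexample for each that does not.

(→) Suppose N ≡ 5 (mod 7). Write N = 7j + 5. Then (7j + 5)³ = 343j³ + 735j² + 525j + 125 = 7(49j³ + 105j² + 75j + 17) + 6, so N³ ≡ 6 (mod 7).

(←) This fails: take N = 3. Then 3³ = 27 ≡ 6 (mod 7), yet 3 ≡ 3 (mod 7), not 5.

(⇒) holds; (⇐) fails.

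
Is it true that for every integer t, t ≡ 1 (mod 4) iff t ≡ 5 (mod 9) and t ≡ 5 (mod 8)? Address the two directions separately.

(⇐) If t ≡ 5 (mod 9) and t ≡ 5 (mod 8), then by the Chinese remainder theorem t ≡ 5 (mod 72). Since 5 ≡ 1 (mod 4) and 4 ∣ 72, we get t ≡ 1 (mod 4).

(⇒) This fails: t = 1 gives 1 ≡ 1 (mod 4) but 1 ≡ 1 (mod 9), so the conjunction on the right does not hold.

The forward direction fails; the converse holds.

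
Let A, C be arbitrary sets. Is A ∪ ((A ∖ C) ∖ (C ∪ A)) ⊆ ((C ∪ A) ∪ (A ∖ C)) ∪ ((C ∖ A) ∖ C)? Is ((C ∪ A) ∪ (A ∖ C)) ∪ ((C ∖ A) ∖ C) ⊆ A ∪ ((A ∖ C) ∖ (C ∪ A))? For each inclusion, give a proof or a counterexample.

The sets are not equal: only the forward inclusion holds.

(⊆) Let x ∈ A ∪ ((A ∖ C) ∖ (C ∪ A)). Then either x ∈ A and x ∉ C; or x ∈ A ∩ C. In each case x ∈ ((C ∪ A) ∪ (A ∖ C)) ∪ ((C ∖ A) ∖ C), so A ∪ ((A ∖ C) ∖ (C ∪ A)) ⊆ ((C ∪ A) ∪ (A ∖ C)) ∪ ((C ∖ A) ∖ C).

(⊇) This inclusion fails. Take A = ∅, C = {1}; then 1 ∈ ((C ∪ A) ∪ (A ∖ C)) ∪ ((C ∖ A) ∖ C) but 1 ∉ A ∪ ((A ∖ C) ∖ (C ∪ A)).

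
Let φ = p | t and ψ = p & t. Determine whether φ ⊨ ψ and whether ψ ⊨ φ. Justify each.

(⇒) This fails. Under t = T, p = F, the left side is true but the right side is false.

(⇐) Assume the antecedent. If t is true, p | t reduces to true regardless of the other variables. If t is false, the antecedent cannot hold. Either way p | t holds.

(⇒) fails; (⇐) holds.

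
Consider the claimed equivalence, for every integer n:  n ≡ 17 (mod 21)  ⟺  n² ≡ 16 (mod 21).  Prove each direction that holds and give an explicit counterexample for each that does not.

Not equivalent: only (⇒) holds.

Forward direction. Suppose n ≡ 17 (mod 21). Write n = 21j + 17. Then (21j + 17)² = 441j² + 714j + 289 = 21(21j² + 34j + 13) + 16, so n² ≡ 16 (mod 21).

Converse. This fails: take n = 4. Then 4² = 16 ≡ 16 (mod 21), yet 4 ≡ 4 (mod 21), not 17.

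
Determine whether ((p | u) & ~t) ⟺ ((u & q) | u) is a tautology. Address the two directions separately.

Forward direction. This fails. Under t = F, p = T, q = F, u = F, the left side is true but the right side is false.

Converse. This fails. Under t = T, p = F, q = F, u = T, the left side is false but the right side is true.

Neither implication holds.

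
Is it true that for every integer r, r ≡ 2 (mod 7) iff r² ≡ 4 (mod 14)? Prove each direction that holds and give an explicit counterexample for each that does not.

(→) This fails: take r = 9. Then 9 ≡ 2 (mod 7), but 9² = 81 ≡ 11 (mod 14), not 4.

(←) This fails: take r = 12. Then 12² = 144 ≡ 4 (mod 14), yet 12 ≡ 5 (mod 7), not 2.

Neither direction holds.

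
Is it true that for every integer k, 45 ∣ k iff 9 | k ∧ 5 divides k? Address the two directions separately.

(→) If 45 ∣ k, write k = 45q. Since 45 = 5·9, k = 9·(5q), so 9 ∣ k; and since 45 = 9·5, k = 5·(9q), so 5 ∣ k.

(←) Suppose 9 ∣ k and 5 ∣ k. Any common multiple of 9 and 5 is a multiple of their lcm; here gcd(9, 5) = 1, so lcm(9, 5) = 9·5 = 45, so 45 ∣ k.

Both directions hold.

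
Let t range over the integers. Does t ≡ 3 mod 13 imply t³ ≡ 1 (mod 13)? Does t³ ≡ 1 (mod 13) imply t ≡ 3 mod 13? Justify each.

(→) Suppose t ≡ 3 mod 13. Write t = 13j + 3. Then (13j + 3)³ = 2197j³ + 1521j² + 351j + 27 = 13(169j³ + 117j² + 27j + 2) + 1, so t³ ≡ 1 (mod 13).

(←) This fails: take t = 1. Then 1³ = 1 ≡ 1 (mod 13), yet 1 ≡ 1 (mod 13), not 3.

Not equivalent: only (⇒) holds.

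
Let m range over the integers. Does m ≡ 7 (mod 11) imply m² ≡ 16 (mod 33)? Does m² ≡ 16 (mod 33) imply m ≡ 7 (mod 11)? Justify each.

(⇒) fails and (⇐) fails.

[⇒] This fails: take m = 18. Then 18 ≡ 7 (mod 11), but 18² = 324 ≡ 27 (mod 33), not 16.

[⇐] This fails: take m = 4. Then 4² = 16 ≡ 16 (mod 33), yet 4 ≡ 4 (mod 11), not 7.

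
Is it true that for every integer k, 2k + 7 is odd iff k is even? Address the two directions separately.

(⇒) This fails: take k = 1. Then 2k + 7 = 9, which is odd, yet k = 1 is odd, not even.

(⇐) Suppose k is even. Since 2 is even, 2k is even for every k, so 2k + 7 has the same parity as 7, which is odd. Hence 2k + 7 is odd.

The forward direction fails; the converse holds.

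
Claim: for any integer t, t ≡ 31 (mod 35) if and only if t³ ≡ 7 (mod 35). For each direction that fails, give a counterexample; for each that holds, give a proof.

Neither direction holds.

(⇒) This fails: take t = 31. Then 31 ≡ 31 (mod 35), but 31³ = 29791 ≡ 6 (mod 35), not 7.

(⇐) This fails: take t = 28. Then 28³ = 21952 ≡ 7 (mod 35), yet 28 ≡ 28 (mod 35), not 31.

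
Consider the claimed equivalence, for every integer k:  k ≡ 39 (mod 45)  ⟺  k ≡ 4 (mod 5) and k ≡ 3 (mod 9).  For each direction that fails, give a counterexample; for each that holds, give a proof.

(→) Suppose k ≡ 39 (mod 45); write k = 45j + 39. Since 5 ∣ 45, reducing mod 5 gives k ≡ 39 ≡ 4 (mod 5); since 9 ∣ 45, reducing mod 9 gives k ≡ 39 ≡ 3 (mod 9).

(←) Conversely, if k ≡ 4 (mod 5) and k ≡ 3 (mod 9), then by the Chinese remainder theorem k ≡ 39 (mod 45). This is exactly k ≡ 39 (mod 45).

Both directions hold; the statement is true.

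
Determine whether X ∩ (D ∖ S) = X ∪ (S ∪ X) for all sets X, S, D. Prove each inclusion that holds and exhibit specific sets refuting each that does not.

Forward inclusion. Let x ∈ X ∩ (D ∖ S). Then x ∈ X ∩ D and x ∉ S, from which x ∈ X ∪ (S ∪ X).

Reverse inclusion. This inclusion fails. Take X = {1}, S = ∅, D = ∅; then 1 ∈ X ∪ (S ∪ X) but 1 ∉ X ∩ (D ∖ S).

Only the forward inclusion holds.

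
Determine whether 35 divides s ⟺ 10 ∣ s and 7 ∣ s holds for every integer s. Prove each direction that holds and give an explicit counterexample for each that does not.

(⇒) fails; (⇐) holds.

(→) This fails: take s = 35. Certainly 35 ∣ 35, but 10 ∤ 35.

(←) Suppose 10 ∣ s and 7 ∣ s. Any common multiple of 10 and 7 is a multiple of their lcm; here gcd(10, 7) = 1, so lcm(10, 7) = 10·7 = 70, so 70 ∣ s. Since 35 ∣ 70, it follows that 35 ∣ s.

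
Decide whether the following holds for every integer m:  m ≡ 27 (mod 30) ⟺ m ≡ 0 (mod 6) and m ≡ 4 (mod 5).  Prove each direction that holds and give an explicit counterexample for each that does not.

(⇒) This fails: m = 27 gives 27 ≡ 27 (mod 30) but 27 ≡ 3 (mod 6), so the conjunction on the right does not hold.

(⇐) This fails: m = 24 satisfies both congruences on the right (24 ≡ 0 mod 6 and 24 ≡ 4 mod 5) yet 24 ≡ 24 (mod 30), not 27.

Neither implication holds.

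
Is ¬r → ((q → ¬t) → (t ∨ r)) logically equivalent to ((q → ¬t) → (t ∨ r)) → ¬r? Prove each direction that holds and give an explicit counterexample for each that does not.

Both directions fail.

(⇒) This fails. Under r = T, t = F, q = F, the left side is true but the right side is false.

(⇐) This fails. Under r = F, t = F, q = F, the left side is false but the right side is true.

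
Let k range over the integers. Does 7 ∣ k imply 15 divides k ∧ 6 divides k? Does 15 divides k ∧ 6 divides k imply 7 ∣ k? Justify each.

[⇒] This fails: take k = 7. Certainly 7 ∣ 7, but 15 ∤ 7.

[⇐] This fails: take k = 30. Both 15 ∣ 30 and 6 ∣ 30, yet 30 is not a multiple of 7 (since 30 = 4·7 + 2), so 7 ∤ 30.

Both directions fail.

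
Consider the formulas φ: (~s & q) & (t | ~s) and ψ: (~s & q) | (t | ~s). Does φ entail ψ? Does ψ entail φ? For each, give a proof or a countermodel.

(⟹) Assume the antecedent. If q is true, the antecedent forces (q = T, s = F, t = F) or (q = T, s = F, t = T), and (~s & q) | (t | ~s) holds there. If q is false, the antecedent cannot hold. Either way (~s & q) | (t | ~s) holds.

(⟸) This fails. Under q = F, s = F, t = F, the left side is false but the right side is true.

Only the forward implication holds.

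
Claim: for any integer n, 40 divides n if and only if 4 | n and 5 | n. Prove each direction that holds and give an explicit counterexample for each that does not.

[⇒] If 40 ∣ n, write n = 40q. Since 40 = 10·4, n = 4·(10q), so 4 ∣ n; and since 40 = 8·5, n = 5·(8q), so 5 ∣ n.

[⇐] This fails: take n = 20. Both 4 ∣ 20 and 5 ∣ 20, yet 20 is not a multiple of 40 (since 20 = 0·40 + 20), so 40 ∤ 20.

Not equivalent: only (⇒) holds.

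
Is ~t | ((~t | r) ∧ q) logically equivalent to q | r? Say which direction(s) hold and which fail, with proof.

[⇒] This fails. Under t = F, q = F, r = F, the left side is true but the right side is false.

[⇐] This fails. Under t = T, q = T, r = F, the left side is false but the right side is true.

(⇒) fails and (⇐) fails.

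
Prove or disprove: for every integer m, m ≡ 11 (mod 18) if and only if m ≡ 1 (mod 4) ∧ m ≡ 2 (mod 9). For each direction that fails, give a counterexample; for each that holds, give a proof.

(→) This fails: m = 11 gives 11 ≡ 11 (mod 18) but 11 ≡ 3 (mod 4), so the conjunction on the right does not hold.

(←) Conversely, if m ≡ 1 (mod 4) and m ≡ 2 (mod 9), then by the Chinese remainder theorem m ≡ 29 (mod 36). Since 29 ≡ 11 (mod 18) and 18 ∣ 36, we get m ≡ 11 (mod 18).

Only the converse holds.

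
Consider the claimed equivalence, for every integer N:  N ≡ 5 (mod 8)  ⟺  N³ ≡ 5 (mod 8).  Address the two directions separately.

The biconditional holds.

Forward direction. Suppose N ≡ 5 (mod 8). Write N = 8j + 5. Then (8j + 5)³ = 512j³ + 960j² + 600j + 125 = 8(64j³ + 120j² + 75j + 15) + 5, so N³ ≡ 5 (mod 8).

Converse. For the converse, argue contrapositively. If N ≢ 5 (mod 8), then N is congruent to one of 0, 1, 2, 3, 4, 6, 7 modulo 8, and these give N³ ≡ 0, 1, 0, 3, 0, 0, 7 respectively — never 5.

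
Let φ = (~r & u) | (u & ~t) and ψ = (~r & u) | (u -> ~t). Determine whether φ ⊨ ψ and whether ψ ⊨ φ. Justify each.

Not equivalent: only (⇒) holds.

(⟹) Assume the antecedent. If r is true, the antecedent forces (r = T, t = F, u = T), and (~r & u) | (u -> ~t) holds there. If r is false, (~r & u) | (u -> ~t) reduces to true regardless of the other variables. Either way (~r & u) | (u -> ~t) holds.

(⟸) This fails. Under r = F, t = F, u = F, the left side is false but the right side is true.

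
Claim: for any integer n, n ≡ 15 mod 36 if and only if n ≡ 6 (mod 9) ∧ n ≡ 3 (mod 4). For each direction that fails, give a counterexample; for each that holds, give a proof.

Both directions hold.

(←) If n ≡ 6 (mod 9) and n ≡ 3 (mod 4), then by the Chinese remainder theorem n ≡ 15 (mod 36). This is exactly n ≡ 15 (mod 36).

(→) Suppose n ≡ 15 (mod 36); write n = 36j + 15. Since 9 ∣ 36, reducing mod 9 gives n ≡ 15 ≡ 6 (mod 9); since 4 ∣ 36, reducing mod 4 gives n ≡ 15 ≡ 3 (mod 4).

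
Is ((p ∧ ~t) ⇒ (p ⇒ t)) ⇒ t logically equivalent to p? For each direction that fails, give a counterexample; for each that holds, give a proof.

Only the converse holds.

Forward direction. This fails. Under p = F, t = T, the left side is true but the right side is false.

Converse. Assume the antecedent. If p is true, ((p ∧ ~t) ⇒ (p ⇒ t)) ⇒ t reduces to true regardless of the other variables. If p is false, the antecedent cannot hold. Either way ((p ∧ ~t) ⇒ (p ⇒ t)) ⇒ t holds.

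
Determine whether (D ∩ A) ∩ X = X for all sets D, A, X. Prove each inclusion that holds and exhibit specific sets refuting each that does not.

(⊇) This inclusion fails. Take D = ∅, A = ∅, X = {1}; then 1 ∈ X but 1 ∉ (D ∩ A) ∩ X.

(⊆) Let x ∈ (D ∩ A) ∩ X. Then x ∈ D ∩ A ∩ X, from which x ∈ X.

Only the forward inclusion holds.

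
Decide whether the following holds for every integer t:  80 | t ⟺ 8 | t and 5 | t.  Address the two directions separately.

Only the forward implication holds.

(→) If 80 ∣ t, write t = 80q. Since 80 = 10·8, t = 8·(10q), so 8 ∣ t; and since 80 = 16·5, t = 5·(16q), so 5 ∣ t.

(←) This fails: take t = 40. Both 8 ∣ 40 and 5 ∣ 40, yet 40 is not a multiple of 80 (since 40 = 0·80 + 40), so 80 ∤ 40.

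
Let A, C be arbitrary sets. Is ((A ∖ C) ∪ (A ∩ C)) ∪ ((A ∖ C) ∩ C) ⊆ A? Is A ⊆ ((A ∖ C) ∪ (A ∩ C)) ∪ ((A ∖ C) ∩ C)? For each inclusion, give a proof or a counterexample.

(⟹) Let x ∈ ((A ∖ C) ∪ (A ∩ C)) ∪ ((A ∖ C) ∩ C). Then either x ∈ A and x ∉ C; or x ∈ A ∩ C. In each case x ∈ A, so ((A ∖ C) ∪ (A ∩ C)) ∪ ((A ∖ C) ∩ C) ⊆ A.

(⟸) Let x ∈ A. Then either x ∈ A and x ∉ C; or x ∈ A ∩ C. In each case x ∈ ((A ∖ C) ∪ (A ∩ C)) ∪ ((A ∖ C) ∩ C), so A ⊆ ((A ∖ C) ∪ (A ∩ C)) ∪ ((A ∖ C) ∩ C).

Both inclusions hold; the sets are equal.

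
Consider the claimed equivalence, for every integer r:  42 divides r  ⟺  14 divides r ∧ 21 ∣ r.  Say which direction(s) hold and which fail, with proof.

(⇒) If 42 ∣ r, write r = 42q. Since 42 = 3·14, r = 14·(3q), so 14 ∣ r; and since 42 = 2·21, r = 21·(2q), so 21 ∣ r.

(⇐) Suppose 14 ∣ r and 21 ∣ r. Any common multiple of 14 and 21 is a multiple of their lcm; here lcm(14, 21) = 14·21/gcd(14, 21) = 294/7 = 42, so 42 ∣ r.

Both implications hold.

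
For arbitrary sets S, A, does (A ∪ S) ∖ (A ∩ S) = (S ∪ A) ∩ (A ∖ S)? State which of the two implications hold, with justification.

(⟹) This inclusion fails. Take S = {1}, A = ∅; then 1 ∈ (A ∪ S) ∖ (A ∩ S) but 1 ∉ (S ∪ A) ∩ (A ∖ S).

(⟸) Let x ∈ (S ∪ A) ∩ (A ∖ S). Then x ∈ A and x ∉ S, from which x ∈ (A ∪ S) ∖ (A ∩ S).

Only the reverse inclusion holds.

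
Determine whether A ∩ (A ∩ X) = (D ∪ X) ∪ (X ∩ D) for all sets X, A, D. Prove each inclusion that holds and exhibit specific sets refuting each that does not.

Only the forward inclusion holds.

(⟸) This inclusion fails. Take X = {1}, A = ∅, D = ∅; then 1 ∈ (D ∪ X) ∪ (X ∩ D) but 1 ∉ A ∩ (A ∩ X).

(⟹) Let x ∈ A ∩ (A ∩ X). Then either x ∈ X ∩ A and x ∉ D; or x ∈ X ∩ A ∩ D. In each case x ∈ (D ∪ X) ∪ (X ∩ D), so A ∩ (A ∩ X) ⊆ (D ∪ X) ∪ (X ∩ D).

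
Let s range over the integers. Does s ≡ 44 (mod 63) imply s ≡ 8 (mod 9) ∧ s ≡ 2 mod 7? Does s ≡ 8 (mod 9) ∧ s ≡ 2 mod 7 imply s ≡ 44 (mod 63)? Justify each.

The biconditional holds.

(→) Suppose s ≡ 44 (mod 63); write s = 63j + 44. Since 9 ∣ 63, reducing mod 9 gives s ≡ 44 ≡ 8 (mod 9); since 7 ∣ 63, reducing mod 7 gives s ≡ 44 ≡ 2 (mod 7).

(←) Conversely, if s ≡ 8 (mod 9) and s ≡ 2 (mod 7), then by the Chinese remainder theorem s ≡ 44 (mod 63). This is exactly s ≡ 44 (mod 63).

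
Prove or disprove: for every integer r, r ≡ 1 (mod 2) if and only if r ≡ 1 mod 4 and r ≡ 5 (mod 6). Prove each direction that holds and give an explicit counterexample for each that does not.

(⇒) This fails: r = 1 gives 1 ≡ 1 (mod 2) but 1 ≡ 1 (mod 6), so the conjunction on the right does not hold.

(⇐) Conversely, if r ≡ 1 (mod 4) and r ≡ 5 (mod 6), then by the Chinese remainder theorem r ≡ 5 (mod 12). Since 5 ≡ 1 (mod 2) and 2 ∣ 12, we get r ≡ 1 (mod 2).

Only the reverse direction holds.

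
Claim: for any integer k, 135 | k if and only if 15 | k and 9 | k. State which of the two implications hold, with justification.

Only the forward direction holds.

(⇐) This fails: take k = 45. Both 15 ∣ 45 and 9 ∣ 45, yet 45 is not a multiple of 135 (since 45 = 0·135 + 45), so 135 ∤ 45.

(⇒) If 135 ∣ k, write k = 135q. Since 135 = 9·15, k = 15·(9q), so 15 ∣ k; and since 135 = 15·9, k = 9·(15q), so 9 ∣ k.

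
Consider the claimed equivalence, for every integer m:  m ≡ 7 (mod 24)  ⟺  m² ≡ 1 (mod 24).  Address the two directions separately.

Not equivalent: only (⇒) holds.

(←) This fails: take m = 1. Then 1² = 1 ≡ 1 (mod 24), yet 1 ≡ 1 (mod 24), not 7.

(→) Suppose m ≡ 7 (mod 24). Write m = 24j + 7. Then (24j + 7)² = 576j² + 336j + 49 = 24(24j² + 14j + 2) + 1, so m² ≡ 1 (mod 24).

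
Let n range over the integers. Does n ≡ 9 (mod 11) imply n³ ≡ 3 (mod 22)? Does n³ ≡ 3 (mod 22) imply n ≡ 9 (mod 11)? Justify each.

The forward direction fails; the converse holds.

Forward direction. This fails: take n = 20. Then 20 ≡ 9 (mod 11), but 20³ = 8000 ≡ 14 (mod 22), not 3.

Converse. The residues r modulo 22 with r³ ≡ 3 (mod 22) are exactly {9}, and each is ≡ 9 (mod 11).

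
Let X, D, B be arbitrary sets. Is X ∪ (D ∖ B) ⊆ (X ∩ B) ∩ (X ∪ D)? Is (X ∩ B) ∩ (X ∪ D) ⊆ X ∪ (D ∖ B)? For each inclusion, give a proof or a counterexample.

(⊆) fails; (⊇) holds.

(⟸) Let x ∈ (X ∩ B) ∩ (X ∪ D). Then either x ∈ X ∩ B and x ∉ D; or x ∈ X ∩ D ∩ B. In each case x ∈ X ∪ (D ∖ B), so (X ∩ B) ∩ (X ∪ D) ⊆ X ∪ (D ∖ B).

(⟹) This inclusion fails. Take X = {1}, D = ∅, B = ∅; then 1 ∈ X ∪ (D ∖ B) but 1 ∉ (X ∩ B) ∩ (X ∪ D).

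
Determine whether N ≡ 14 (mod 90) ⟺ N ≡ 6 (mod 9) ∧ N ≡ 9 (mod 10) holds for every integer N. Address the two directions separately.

Neither implication holds.

(→) This fails: N = 14 gives 14 ≡ 14 (mod 90) but 14 ≡ 5 (mod 9), so the conjunction on the right does not hold.

(←) This fails: N = 69 satisfies both congruences on the right (69 ≡ 6 mod 9 and 69 ≡ 9 mod 10) yet 69 ≡ 69 (mod 90), not 14.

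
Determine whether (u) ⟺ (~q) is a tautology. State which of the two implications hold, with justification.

(⇒) fails and (⇐) fails.

(⇒) This fails. Under q = T, u = T, the left side is true but the right side is false.

(⇐) This fails. Under q = F, u = F, the left side is false but the right side is true.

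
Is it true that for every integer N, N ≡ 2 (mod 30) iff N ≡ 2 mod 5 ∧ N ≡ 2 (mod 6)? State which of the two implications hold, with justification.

Equivalent; both directions hold.

Converse. If N ≡ 2 (mod 5) and N ≡ 2 (mod 6), then by the Chinese remainder theorem N ≡ 2 (mod 30). This is exactly N ≡ 2 (mod 30).

Forward direction. Suppose N ≡ 2 (mod 30); write N = 30j + 2. Since 5 ∣ 30, reducing mod 5 gives N ≡ 2 (mod 5); since 6 ∣ 30, reducing mod 6 gives N ≡ 2 (mod 6).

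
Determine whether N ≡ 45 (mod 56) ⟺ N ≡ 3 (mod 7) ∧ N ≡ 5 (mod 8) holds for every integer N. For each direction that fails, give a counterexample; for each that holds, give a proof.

[⇒] Suppose N ≡ 45 (mod 56); write N = 56j + 45. Since 7 ∣ 56, reducing mod 7 gives N ≡ 45 ≡ 3 (mod 7); since 8 ∣ 56, reducing mod 8 gives N ≡ 45 ≡ 5 (mod 8).

[⇐] Conversely, if N ≡ 3 (mod 7) and N ≡ 5 (mod 8), then by the Chinese remainder theorem N ≡ 45 (mod 56). This is exactly N ≡ 45 (mod 56).

Both implications hold.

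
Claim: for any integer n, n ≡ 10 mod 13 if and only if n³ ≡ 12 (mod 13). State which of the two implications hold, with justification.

Only the forward implication holds.

[⇐] This fails: take n = 4. Then 4³ = 64 ≡ 12 (mod 13), yet 4 ≡ 4 (mod 13), not 10.

[⇒] Suppose n ≡ 10 mod 13. Write n = 13j + 10. Then (13j + 10)³ = 2197j³ + 5070j² + 3900j + 1000 = 13(169j³ + 390j² + 300j + 76) + 12, so n³ ≡ 12 (mod 13).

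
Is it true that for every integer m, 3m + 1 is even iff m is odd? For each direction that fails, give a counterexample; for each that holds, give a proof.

Both implications hold.

(⟹) Suppose 3m + 1 is even. Since 3 is odd, 3m and m have the same parity, so 3m + 1 ≡ m + 1 (mod 2). As 1 is odd, 3m + 1 is even exactly when m is odd. Thus m is odd.

(⟸) Conversely, suppose m is odd; write m = 2j + 1. Then 3m + 1 = 3·(2j + 1) + 1 = 2·3j + 4, which is even.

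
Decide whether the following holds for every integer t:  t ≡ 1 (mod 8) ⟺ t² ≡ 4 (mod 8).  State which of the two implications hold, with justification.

[⇒] This fails: take t = 1. Then 1 ≡ 1 (mod 8), but 1² = 1 ≡ 1 (mod 8), not 4.

[⇐] This fails: take t = 2. Then 2² = 4 ≡ 4 (mod 8), yet 2 ≡ 2 (mod 8), not 1.

Neither direction holds.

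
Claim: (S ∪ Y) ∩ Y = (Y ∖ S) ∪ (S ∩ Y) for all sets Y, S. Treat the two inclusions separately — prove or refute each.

(⊇) Let x ∈ (Y ∖ S) ∪ (S ∩ Y). Then either x ∈ Y and x ∉ S; or x ∈ Y ∩ S. In each case x ∈ (S ∪ Y) ∩ Y, so (Y ∖ S) ∪ (S ∩ Y) ⊆ (S ∪ Y) ∩ Y.

(⊆) Let x ∈ (S ∪ Y) ∩ Y. Then either x ∈ Y and x ∉ S; or x ∈ Y ∩ S. In each case x ∈ (Y ∖ S) ∪ (S ∩ Y), so (S ∪ Y) ∩ Y ⊆ (Y ∖ S) ∪ (S ∩ Y).

The two sets are equal.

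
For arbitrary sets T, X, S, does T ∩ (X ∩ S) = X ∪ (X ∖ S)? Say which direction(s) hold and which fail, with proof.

(⊆) holds; (⊇) fails.

Forward inclusion. Let x ∈ T ∩ (X ∩ S). Then x ∈ T ∩ X ∩ S, from which x ∈ X ∪ (X ∖ S).

Reverse inclusion. This inclusion fails. Take T = ∅, X = {1}, S = ∅; then 1 ∈ X ∪ (X ∖ S) but 1 ∉ T ∩ (X ∩ S).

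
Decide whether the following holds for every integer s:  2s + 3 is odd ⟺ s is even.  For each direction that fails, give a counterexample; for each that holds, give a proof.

The forward direction fails; the converse holds.

(→) This fails: take s = 3. Then 2s + 3 = 9, which is odd, yet s = 3 is odd, not even.

(←) Suppose s is even. Since 2 is even, 2s is even for every s, so 2s + 3 has the same parity as 3, which is odd. Hence 2s + 3 is odd.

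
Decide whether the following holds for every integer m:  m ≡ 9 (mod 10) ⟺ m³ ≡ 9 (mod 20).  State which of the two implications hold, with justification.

Only the reverse direction holds.

[⇒] This fails: take m = 19. Then 19 ≡ 9 (mod 10), but 19³ = 6859 ≡ 19 (mod 20), not 9.

[⇐] Conversely, the residues r modulo 20 with r³ ≡ 9 (mod 20) are exactly {9}, and each is ≡ 9 (mod 10).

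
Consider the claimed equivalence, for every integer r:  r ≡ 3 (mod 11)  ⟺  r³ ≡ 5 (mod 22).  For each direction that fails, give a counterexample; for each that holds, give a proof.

Not equivalent: only (⇐) holds.

[⇒] This fails: take r = 14. Then 14 ≡ 3 (mod 11), but 14³ = 2744 ≡ 16 (mod 22), not 5.

[⇐] Conversely, the residues r modulo 22 with r³ ≡ 5 (mod 22) are exactly {3}, and each is ≡ 3 (mod 11).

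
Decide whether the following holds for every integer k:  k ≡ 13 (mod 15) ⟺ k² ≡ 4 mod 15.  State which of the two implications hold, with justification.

Only the forward direction holds.

[⇒] Suppose k ≡ 13 (mod 15). Write k = 15j + 13. Then (15j + 13)² = 225j² + 390j + 169 = 15(15j² + 26j + 11) + 4, so k² ≡ 4 (mod 15).

[⇐] This fails: take k = 2. Then 2² = 4 ≡ 4 (mod 15), yet 2 ≡ 2 (mod 15), not 13.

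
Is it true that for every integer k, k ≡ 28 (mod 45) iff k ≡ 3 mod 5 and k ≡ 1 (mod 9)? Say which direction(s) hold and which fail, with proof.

The biconditional holds.

[⇒] Suppose k ≡ 28 (mod 45); write k = 45j + 28. Since 5 ∣ 45, reducing mod 5 gives k ≡ 28 ≡ 3 (mod 5); since 9 ∣ 45, reducing mod 9 gives k ≡ 28 ≡ 1 (mod 9).

[⇐] Conversely, if k ≡ 3 (mod 5) and k ≡ 1 (mod 9), then by the Chinese remainder theorem k ≡ 28 (mod 45). This is exactly k ≡ 28 (mod 45).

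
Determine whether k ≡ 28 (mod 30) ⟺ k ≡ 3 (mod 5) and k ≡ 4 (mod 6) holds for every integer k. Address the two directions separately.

[⇒] Suppose k ≡ 28 (mod 30); write k = 30j + 28. Since 5 ∣ 30, reducing mod 5 gives k ≡ 28 ≡ 3 (mod 5); since 6 ∣ 30, reducing mod 6 gives k ≡ 28 ≡ 4 (mod 6).

[⇐] Conversely, if k ≡ 3 (mod 5) and k ≡ 4 (mod 6), then by the Chinese remainder theorem k ≡ 28 (mod 30). This is exactly k ≡ 28 (mod 30).

Both directions hold.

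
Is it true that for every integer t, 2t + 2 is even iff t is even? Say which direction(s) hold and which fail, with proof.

(⇒) fails; (⇐) holds.

(⇒) This fails: take t = 7. Then 2t + 2 = 16, which is even, yet t = 7 is odd, not even.

(⇐) Suppose t is even. Since 2 is even, 2t is even for every t, so 2t + 2 has the same parity as 2, which is even. Hence 2t + 2 is even.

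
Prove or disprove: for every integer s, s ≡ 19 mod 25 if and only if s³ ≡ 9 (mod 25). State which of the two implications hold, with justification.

(⇒) Suppose s ≡ 19 mod 25. Write s = 25j + 19. Then (25j + 19)³ = 15625j³ + 35625j² + 27075j + 6859 = 25(625j³ + 1425j² + 1083j + 274) + 9, so s³ ≡ 9 (mod 25).

(⇐) Conversely, suppose s³ ≡ 9 (mod 25). The only residue r in {0, …, 24} with r³ ≡ 9 (mod 25) is r = 19, so s ≡ 19 (mod 25).

Both directions hold; the statement is true.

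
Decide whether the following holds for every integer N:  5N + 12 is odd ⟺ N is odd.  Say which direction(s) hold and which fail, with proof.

Both implications hold.

(⟹) Suppose 5N + 12 is odd. Since 5 is odd, 5N and N have the same parity, so 5N + 12 ≡ N + 12 (mod 2). As 12 is even, 5N + 12 is odd exactly when N is odd. Thus N is odd.

(⟸) Conversely, suppose N is odd; write N = 2j + 1. Then 5N + 12 = 5·(2j + 1) + 12 = 2·5j + 17, which is odd.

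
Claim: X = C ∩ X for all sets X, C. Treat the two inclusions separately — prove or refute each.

The sets are not equal: only the reverse inclusion holds.

(⊆) This inclusion fails. Take X = {1}, C = ∅; then 1 ∈ X but 1 ∉ C ∩ X.

(⊇) Let x ∈ C ∩ X. Then x ∈ X ∩ C, from which x ∈ X.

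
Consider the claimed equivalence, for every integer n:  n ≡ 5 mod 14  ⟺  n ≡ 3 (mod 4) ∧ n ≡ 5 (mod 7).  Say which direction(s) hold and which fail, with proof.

(⇒) fails; (⇐) holds.

(⟹) This fails: n = 5 gives 5 ≡ 5 (mod 14) but 5 ≡ 1 (mod 4), so the conjunction on the right does not hold.

(⟸) Conversely, if n ≡ 3 (mod 4) and n ≡ 5 (mod 7), then by the Chinese remainder theorem n ≡ 19 (mod 28). Since 19 ≡ 5 (mod 14) and 14 ∣ 28, we get n ≡ 5 (mod 14).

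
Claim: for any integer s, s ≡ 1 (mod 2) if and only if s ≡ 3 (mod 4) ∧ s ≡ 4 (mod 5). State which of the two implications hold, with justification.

Not equivalent: only (⇐) holds.

(⇐) If s ≡ 3 (mod 4) and s ≡ 4 (mod 5), then by the Chinese remainder theorem s ≡ 19 (mod 20). Since 19 ≡ 1 (mod 2) and 2 ∣ 20, we get s ≡ 1 (mod 2).

(⇒) This fails: s = 1 gives 1 ≡ 1 (mod 2) but 1 ≡ 1 (mod 4), so the conjunction on the right does not hold.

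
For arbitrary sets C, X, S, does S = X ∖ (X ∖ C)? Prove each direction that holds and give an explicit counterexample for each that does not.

Neither inclusion holds.

(⟹) This inclusion fails. Take C = ∅, X = ∅, S = {1}; then 1 ∈ S but 1 ∉ X ∖ (X ∖ C).

(⟸) This inclusion fails. Take C = {1}, X = {1}, S = ∅; then 1 ∈ X ∖ (X ∖ C) but 1 ∉ S.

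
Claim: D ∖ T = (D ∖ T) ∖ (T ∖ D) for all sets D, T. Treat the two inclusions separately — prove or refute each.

Both inclusions hold.

Reverse inclusion. Let x ∈ (D ∖ T) ∖ (T ∖ D). Then x ∈ D and x ∉ T, from which x ∈ D ∖ T.

Forward inclusion. Let x ∈ D ∖ T. Then x ∈ D and x ∉ T, from which x ∈ (D ∖ T) ∖ (T ∖ D).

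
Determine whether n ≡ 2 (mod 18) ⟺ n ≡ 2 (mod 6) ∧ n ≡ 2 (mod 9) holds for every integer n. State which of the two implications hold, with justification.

Both directions hold.

(⟹) Suppose n ≡ 2 (mod 18); write n = 18j + 2. Since 6 ∣ 18, reducing mod 6 gives n ≡ 2 (mod 6); since 9 ∣ 18, reducing mod 9 gives n ≡ 2 (mod 9).

(⟸) Conversely, if n ≡ 2 (mod 6) and n ≡ 2 (mod 9), then by the Chinese remainder theorem n ≡ 2 (mod 18). This is exactly n ≡ 2 (mod 18).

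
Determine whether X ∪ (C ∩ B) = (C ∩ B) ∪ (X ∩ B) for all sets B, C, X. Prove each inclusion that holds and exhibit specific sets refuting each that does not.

The sets are not equal: only the reverse inclusion holds.

(⊆) This inclusion fails. Take B = ∅, C = ∅, X = {1}; then 1 ∈ X ∪ (C ∩ B) but 1 ∉ (C ∩ B) ∪ (X ∩ B).

(⊇) Let x ∈ (C ∩ B) ∪ (X ∩ B). Then either x ∈ B ∩ C and x ∉ X; or x ∈ B ∩ X and x ∉ C; or x ∈ B ∩ C ∩ X. In each case x ∈ X ∪ (C ∩ B), so (C ∩ B) ∪ (X ∩ B) ⊆ X ∪ (C ∩ B).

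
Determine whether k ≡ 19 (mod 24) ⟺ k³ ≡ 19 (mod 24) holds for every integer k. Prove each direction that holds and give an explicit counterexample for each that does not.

(←) Suppose k³ ≡ 19 (mod 24). The only residue r in {0, …, 23} with r³ ≡ 19 (mod 24) is r = 19, so k ≡ 19 (mod 24).

(→) Suppose k ≡ 19 (mod 24). Write k = 24j + 19. Then (24j + 19)³ = 13824j³ + 32832j² + 25992j + 6859 = 24(576j³ + 1368j² + 1083j + 285) + 19, so k³ ≡ 19 (mod 24).

The biconditional holds.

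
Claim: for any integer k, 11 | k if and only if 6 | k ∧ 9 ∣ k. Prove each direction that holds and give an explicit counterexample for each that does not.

(⇒) fails and (⇐) fails.

(⟹) This fails: take k = 11. Certainly 11 ∣ 11, but 6 ∤ 11.

(⟸) This fails: take k = 18. Both 6 ∣ 18 and 9 ∣ 18, yet 18 is not a multiple of 11 (since 18 = 1·11 + 7), so 11 ∤ 18.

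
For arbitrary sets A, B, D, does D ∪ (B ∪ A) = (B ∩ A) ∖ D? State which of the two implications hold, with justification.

The sets are not equal: only the reverse inclusion holds.

Reverse inclusion. Let x ∈ (B ∩ A) ∖ D. Then x ∈ A ∩ B and x ∉ D, from which x ∈ D ∪ (B ∪ A).

Forward inclusion. This inclusion fails. Take A = {1}, B = ∅, D = ∅; then 1 ∈ D ∪ (B ∪ A) but 1 ∉ (B ∩ A) ∖ D.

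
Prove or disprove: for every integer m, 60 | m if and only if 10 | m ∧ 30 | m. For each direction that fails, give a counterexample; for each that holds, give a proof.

(→) If 60 ∣ m, write m = 60q. Since 60 = 6·10, m = 10·(6q), so 10 ∣ m; and since 60 = 2·30, m = 30·(2q), so 30 ∣ m.

(←) This fails: take m = 30. Both 10 ∣ 30 and 30 ∣ 30, yet 30 is not a multiple of 60 (since 30 = 0·60 + 30), so 60 ∤ 30.

Only the forward direction holds.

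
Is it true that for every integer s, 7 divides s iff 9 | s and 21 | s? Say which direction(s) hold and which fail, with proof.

Only the reverse direction holds.

(→) This fails: take s = 7. Certainly 7 ∣ 7, but 9 ∤ 7.

(←) Suppose 9 ∣ s and 21 ∣ s. Any common multiple of 9 and 21 is a multiple of their lcm; here lcm(9, 21) = 9·21/gcd(9, 21) = 189/3 = 63, so 63 ∣ s. Since 7 ∣ 63, it follows that 7 ∣ s.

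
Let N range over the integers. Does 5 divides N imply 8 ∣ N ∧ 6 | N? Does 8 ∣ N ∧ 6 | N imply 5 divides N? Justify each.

Both directions fail.

Forward direction. This fails: take N = 5. Certainly 5 ∣ 5, but 8 ∤ 5.

Converse. This fails: take N = 24. Both 8 ∣ 24 and 6 ∣ 24, yet 24 is not a multiple of 5 (since 24 = 4·5 + 4), so 5 ∤ 24.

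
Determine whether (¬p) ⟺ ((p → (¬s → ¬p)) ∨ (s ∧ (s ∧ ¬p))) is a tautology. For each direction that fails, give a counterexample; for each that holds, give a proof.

(⟸) This fails. Under p = T, s = T, the left side is false but the right side is true.

(⟹) Assume the antecedent. If p is true, the antecedent cannot hold. If p is false, the consequent reduces to true regardless of the other variables. Either way the consequent holds.

Only the forward direction holds.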